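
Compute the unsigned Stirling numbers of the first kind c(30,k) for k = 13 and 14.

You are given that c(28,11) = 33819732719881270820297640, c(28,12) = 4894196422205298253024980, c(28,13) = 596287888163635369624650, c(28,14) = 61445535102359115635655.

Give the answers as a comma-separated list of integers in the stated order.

[29] T[29,12]:28*4894196422205298253024980+33819732719881270820297640=170857232541629621904997080 · T[29,13]:28*596287888163635369624650+4894196422205298253024980=21590257290787088602515180 · T[29,14]:28*61445535102359115635655+596287888163635369624650=2316762871029690607422990
[30] T[30,13]:29*21590257290787088602515180+170857232541629621904997080=796974693974455191377937300 · T[30,14]:29*2316762871029690607422990+21590257290787088602515180=88776380550648116217781890
Read c(30,13) = 796974693974455191377937300, c(30,14) = 88776380550648116217781890.

796974693974455191377937300, 88776380550648116217781890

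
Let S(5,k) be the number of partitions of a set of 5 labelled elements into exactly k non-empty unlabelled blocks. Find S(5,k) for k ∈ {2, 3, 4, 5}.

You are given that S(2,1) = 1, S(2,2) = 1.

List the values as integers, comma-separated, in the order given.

@3  (3,1):1·1+0→1, (3,2):1·2+1→3, (3,3):0·3+1→1
@4  (4,1):1·1+0→1, (4,2):3·2+1→7, (4,3):1·3+3→6, (4,4):0·4+1→1
@5  (5,2):7·2+1→15, (5,3):6·3+7→25, (5,4):1·4+6→10, (5,5):0·5+1→1
Read S(5,2) = 15, S(5,3) = 25, S(5,4) = 10, S(5,5) = 1.

15, 25, 10, 1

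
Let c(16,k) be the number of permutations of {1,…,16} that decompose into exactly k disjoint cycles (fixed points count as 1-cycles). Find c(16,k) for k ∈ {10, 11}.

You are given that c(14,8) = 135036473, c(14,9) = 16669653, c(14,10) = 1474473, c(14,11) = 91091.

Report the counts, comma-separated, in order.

[15] T[15,9]:14*16669653+135036473=368411615 · T[15,10]:14*1474473+16669653=37312275 · T[15,11]:14*91091+1474473=2749747
[16] T[16,10]:15*37312275+368411615=928095740 · T[16,11]:15*2749747+37312275=78558480
Read c(16,10) = 928095740, c(16,11) = 78558480.

928095740, 78558480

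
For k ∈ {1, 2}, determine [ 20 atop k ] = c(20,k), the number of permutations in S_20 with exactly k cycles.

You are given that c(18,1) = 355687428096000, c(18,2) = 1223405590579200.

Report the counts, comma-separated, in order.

121645100408832000, 431565146817638400

r19: T_19,1=18×355687428096000+0=6402373705728000; T_19,2=18×1223405590579200+355687428096000=22376988058521600
r20: T_20,1=19×6402373705728000+0=121645100408832000; T_20,2=19×22376988058521600+6402373705728000=431565146817638400
Read c(20,1) = 121645100408832000, c(20,2) = 431565146817638400.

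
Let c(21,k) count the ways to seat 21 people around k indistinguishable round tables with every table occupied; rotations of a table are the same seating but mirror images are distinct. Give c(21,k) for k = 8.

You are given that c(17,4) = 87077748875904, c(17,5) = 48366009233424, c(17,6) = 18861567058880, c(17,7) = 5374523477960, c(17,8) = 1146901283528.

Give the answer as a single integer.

[18] T[18,5]:17*48366009233424+87077748875904=909299905844112 · T[18,6]:17*18861567058880+48366009233424=369012649234384 · T[18,7]:17*5374523477960+18861567058880=110228466184200 · T[18,8]:17*1146901283528+5374523477960=24871845297936
[19] T[19,6]:18*369012649234384+909299905844112=7551527592063024 · T[19,7]:18*110228466184200+369012649234384=2353125040549984 · T[19,8]:18*24871845297936+110228466184200=557921681547048
[20] T[20,7]:19*2353125040549984+7551527592063024=52260903362512720 · T[20,8]:19*557921681547048+2353125040549984=12953636989943896
[21] T[21,8]:20*12953636989943896+52260903362512720=311333643161390640
Read c(21,8) = 311333643161390640.

311333643161390640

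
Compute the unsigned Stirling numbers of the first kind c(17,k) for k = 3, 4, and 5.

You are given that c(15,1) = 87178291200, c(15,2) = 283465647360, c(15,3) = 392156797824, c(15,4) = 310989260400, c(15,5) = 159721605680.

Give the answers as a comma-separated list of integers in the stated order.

102992244837120, 87077748875904, 48366009233424

i=16: T(16,2)=87178291200+15·283465647360=4339163001600 | T(16,3)=283465647360+15·392156797824=6165817614720 | T(16,4)=392156797824+15·310989260400=5056995703824 | T(16,5)=310989260400+15·159721605680=2706813345600
i=17: T(17,3)=4339163001600+16·6165817614720=102992244837120 | T(17,4)=6165817614720+16·5056995703824=87077748875904 | T(17,5)=5056995703824+16·2706813345600=48366009233424
Read c(17,3) = 102992244837120, c(17,4) = 87077748875904, c(17,5) = 48366009233424.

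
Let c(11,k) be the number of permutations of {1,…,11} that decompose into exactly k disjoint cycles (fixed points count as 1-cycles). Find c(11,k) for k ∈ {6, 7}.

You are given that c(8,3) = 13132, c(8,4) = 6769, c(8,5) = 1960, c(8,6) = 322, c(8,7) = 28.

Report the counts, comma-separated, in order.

902055, 157773

row 9: T[9][4]=8·6769+13132=67284  T[9][5]=8·1960+6769=22449  T[9][6]=8·322+1960=4536  T[9][7]=8·28+322=546
row 10: T[10][5]=9·22449+67284=269325  T[10][6]=9·4536+22449=63273  T[10][7]=9·546+4536=9450
row 11: T[11][6]=10·63273+269325=902055  T[11][7]=10·9450+63273=157773
Read c(11,6) = 902055, c(11,7) = 157773.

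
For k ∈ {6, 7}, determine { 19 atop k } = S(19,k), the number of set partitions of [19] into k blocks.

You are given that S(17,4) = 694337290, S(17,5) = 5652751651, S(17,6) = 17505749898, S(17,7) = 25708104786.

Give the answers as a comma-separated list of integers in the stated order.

693081601779, 1492924634839

i=18: T(18,5)=694337290+5·5652751651=28958095545 | T(18,6)=5652751651+6·17505749898=110687251039 | T(18,7)=17505749898+7·25708104786=197462483400
i=19: T(19,6)=28958095545+6·110687251039=693081601779 | T(19,7)=110687251039+7·197462483400=1492924634839
Read S(19,6) = 693081601779, S(19,7) = 1492924634839.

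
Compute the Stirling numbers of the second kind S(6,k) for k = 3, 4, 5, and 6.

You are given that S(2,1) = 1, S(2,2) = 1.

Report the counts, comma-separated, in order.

r3: T_3,1=1×1+0=1; T_3,2=2×1+1=3; T_3,3=3×0+1=1
r4: T_4,1=1×1+0=1; T_4,2=2×3+1=7; T_4,3=3×1+3=6; T_4,4=4×0+1=1
r5: T_5,2=2×7+1=15; T_5,3=3×6+7=25; T_5,4=4×1+6=10; T_5,5=5×0+1=1
r6: T_6,3=3×25+15=90; T_6,4=4×10+25=65; T_6,5=5×1+10=15; T_6,6=6×0+1=1
Read S(6,3) = 90, S(6,4) = 65, S(6,5) = 15, S(6,6) = 1.

90, 65, 15, 1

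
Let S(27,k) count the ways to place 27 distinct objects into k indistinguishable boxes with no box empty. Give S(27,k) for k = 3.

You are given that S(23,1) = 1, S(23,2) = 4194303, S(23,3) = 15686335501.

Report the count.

r24: T_24,1=1×1+0=1; T_24,2=2×4194303+1=8388607; T_24,3=3×15686335501+4194303=47063200806
r25: T_25,1=1×1+0=1; T_25,2=2×8388607+1=16777215; T_25,3=3×47063200806+8388607=141197991025
r26: T_26,2=2×16777215+1=33554431; T_26,3=3×141197991025+16777215=423610750290
r27: T_27,3=3×423610750290+33554431=1270865805301
Read S(27,3) = 1270865805301.

1270865805301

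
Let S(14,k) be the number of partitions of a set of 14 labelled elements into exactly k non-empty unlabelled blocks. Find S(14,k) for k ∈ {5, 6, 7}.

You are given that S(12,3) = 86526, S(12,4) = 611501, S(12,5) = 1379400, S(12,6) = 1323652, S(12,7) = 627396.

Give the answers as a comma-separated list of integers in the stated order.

40075035, 63436373, 49329280

@13  (13,4):611501·4+86526→2532530, (13,5):1379400·5+611501→7508501, (13,6):1323652·6+1379400→9321312, (13,7):627396·7+1323652→5715424
@14  (14,5):7508501·5+2532530→40075035, (14,6):9321312·6+7508501→63436373, (14,7):5715424·7+9321312→49329280
Read S(14,5) = 40075035, S(14,6) = 63436373, S(14,7) = 49329280.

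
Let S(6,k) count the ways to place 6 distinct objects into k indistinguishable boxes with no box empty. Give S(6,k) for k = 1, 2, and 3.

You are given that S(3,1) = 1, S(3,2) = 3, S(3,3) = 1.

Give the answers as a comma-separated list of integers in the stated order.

1, 31, 90

r4: T_4,1=1×1+0=1; T_4,2=2×3+1=7; T_4,3=3×1+3=6
r5: T_5,1=1×1+0=1; T_5,2=2×7+1=15; T_5,3=3×6+7=25
r6: T_6,1=1×1+0=1; T_6,2=2×15+1=31; T_6,3=3×25+15=90
Read S(6,1) = 1, S(6,2) = 31, S(6,3) = 90.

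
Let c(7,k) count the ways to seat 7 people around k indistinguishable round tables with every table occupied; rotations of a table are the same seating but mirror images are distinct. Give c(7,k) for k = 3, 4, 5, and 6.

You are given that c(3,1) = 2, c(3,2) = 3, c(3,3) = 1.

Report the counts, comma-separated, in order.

row 4: T[4][1]=3·2+0=6  T[4][2]=3·3+2=11  T[4][3]=3·1+3=6  T[4][4]=3·0+1=1
row 5: T[5][1]=4·6+0=24  T[5][2]=4·11+6=50  T[5][3]=4·6+11=35  T[5][4]=4·1+6=10  T[5][5]=4·0+1=1
row 6: T[6][2]=5·50+24=274  T[6][3]=5·35+50=225  T[6][4]=5·10+35=85  T[6][5]=5·1+10=15  T[6][6]=5·0+1=1
row 7: T[7][3]=6·225+274=1624  T[7][4]=6·85+225=735  T[7][5]=6·15+85=175  T[7][6]=6·1+15=21
Read c(7,3) = 1624, c(7,4) = 735, c(7,5) = 175, c(7,6) = 21.

1624, 735, 175, 21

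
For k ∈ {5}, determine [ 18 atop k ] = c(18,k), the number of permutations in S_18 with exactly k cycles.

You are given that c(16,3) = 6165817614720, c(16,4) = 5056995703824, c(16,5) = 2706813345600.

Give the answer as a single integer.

909299905844112

r17: T_17,4=16×5056995703824+6165817614720=87077748875904; T_17,5=16×2706813345600+5056995703824=48366009233424
r18: T_18,5=17×48366009233424+87077748875904=909299905844112
Read c(18,5) = 909299905844112.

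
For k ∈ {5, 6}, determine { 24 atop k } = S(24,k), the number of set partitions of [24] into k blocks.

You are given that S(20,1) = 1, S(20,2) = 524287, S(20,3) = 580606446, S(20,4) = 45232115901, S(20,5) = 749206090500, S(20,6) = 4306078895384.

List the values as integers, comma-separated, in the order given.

485000783495250, 6090236036084530

[21] T[21,2]:2*524287+1=1048575 · T[21,3]:3*580606446+524287=1742343625 · T[21,4]:4*45232115901+580606446=181509070050 · T[21,5]:5*749206090500+45232115901=3791262568401 · T[21,6]:6*4306078895384+749206090500=26585679462804
[22] T[22,3]:3*1742343625+1048575=5228079450 · T[22,4]:4*181509070050+1742343625=727778623825 · T[22,5]:5*3791262568401+181509070050=19137821912055 · T[22,6]:6*26585679462804+3791262568401=163305339345225
[23] T[23,4]:4*727778623825+5228079450=2916342574750 · T[23,5]:5*19137821912055+727778623825=96416888184100 · T[23,6]:6*163305339345225+19137821912055=998969857983405
[24] T[24,5]:5*96416888184100+2916342574750=485000783495250 · T[24,6]:6*998969857983405+96416888184100=6090236036084530
Read S(24,5) = 485000783495250, S(24,6) = 6090236036084530.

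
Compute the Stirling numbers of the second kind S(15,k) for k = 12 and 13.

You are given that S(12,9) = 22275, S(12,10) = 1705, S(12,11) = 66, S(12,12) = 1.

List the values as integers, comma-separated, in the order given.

@13  (13,10):1705·10+22275→39325, (13,11):66·11+1705→2431, (13,12):1·12+66→78, (13,13):0·13+1→1
@14  (14,11):2431·11+39325→66066, (14,12):78·12+2431→3367, (14,13):1·13+78→91
@15  (15,12):3367·12+66066→106470, (15,13):91·13+3367→4550
Read S(15,12) = 106470, S(15,13) = 4550.

106470, 4550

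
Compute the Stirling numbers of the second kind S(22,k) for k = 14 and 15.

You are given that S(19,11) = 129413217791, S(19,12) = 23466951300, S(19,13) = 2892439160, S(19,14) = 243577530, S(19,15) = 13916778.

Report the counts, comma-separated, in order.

3295165281331, 345615943200

i=20: T(20,12)=129413217791+12·23466951300=411016633391 | T(20,13)=23466951300+13·2892439160=61068660380 | T(20,14)=2892439160+14·243577530=6302524580 | T(20,15)=243577530+15·13916778=452329200
i=21: T(21,13)=411016633391+13·61068660380=1204909218331 | T(21,14)=61068660380+14·6302524580=149304004500 | T(21,15)=6302524580+15·452329200=13087462580
i=22: T(22,14)=1204909218331+14·149304004500=3295165281331 | T(22,15)=149304004500+15·13087462580=345615943200
Read S(22,14) = 3295165281331, S(22,15) = 345615943200.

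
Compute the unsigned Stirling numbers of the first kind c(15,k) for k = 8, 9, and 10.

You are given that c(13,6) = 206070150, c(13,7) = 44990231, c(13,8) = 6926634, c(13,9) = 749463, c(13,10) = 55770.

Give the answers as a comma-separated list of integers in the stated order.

2681453775, 368411615, 37312275

@14  (14,7):44990231·13+206070150→790943153, (14,8):6926634·13+44990231→135036473, (14,9):749463·13+6926634→16669653, (14,10):55770·13+749463→1474473
@15  (15,8):135036473·14+790943153→2681453775, (15,9):16669653·14+135036473→368411615, (15,10):1474473·14+16669653→37312275
Read c(15,8) = 2681453775, c(15,9) = 368411615, c(15,10) = 37312275.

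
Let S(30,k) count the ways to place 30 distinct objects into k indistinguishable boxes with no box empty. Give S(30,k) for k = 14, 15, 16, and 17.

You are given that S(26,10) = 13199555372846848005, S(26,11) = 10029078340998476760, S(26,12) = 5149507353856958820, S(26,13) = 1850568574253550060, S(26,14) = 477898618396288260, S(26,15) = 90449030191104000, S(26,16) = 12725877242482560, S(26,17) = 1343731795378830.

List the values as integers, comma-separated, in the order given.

42337710060168129525765, 12879868072770626040000, 2940812098256837097720, 511605167806434372210

[27] T[27,11]:11*10029078340998476760+13199555372846848005=123519417123830092365 · T[27,12]:12*5149507353856958820+10029078340998476760=71823166587281982600 · T[27,13]:13*1850568574253550060+5149507353856958820=29206898819153109600 · T[27,14]:14*477898618396288260+1850568574253550060=8541149231801585700 · T[27,15]:15*90449030191104000+477898618396288260=1834634071262848260 · T[27,16]:16*12725877242482560+90449030191104000=294063066070824960 · T[27,17]:17*1343731795378830+12725877242482560=35569317763922670
[28] T[28,12]:12*71823166587281982600+123519417123830092365=985397416171213883565 · T[28,13]:13*29206898819153109600+71823166587281982600=451512851236272407400 · T[28,14]:14*8541149231801585700+29206898819153109600=148782988064375309400 · T[28,15]:15*1834634071262848260+8541149231801585700=36060660300744309600 · T[28,16]:16*294063066070824960+1834634071262848260=6539643128396047620 · T[28,17]:17*35569317763922670+294063066070824960=898741468057510350
[29] T[29,13]:13*451512851236272407400+985397416171213883565=6855064482242755179765 · T[29,14]:14*148782988064375309400+451512851236272407400=2534474684137526739000 · T[29,15]:15*36060660300744309600+148782988064375309400=689692892575539953400 · T[29,16]:16*6539643128396047620+36060660300744309600=140694950355081071520 · T[29,17]:17*898741468057510350+6539643128396047620=21818248085373723570
[30] T[30,14]:14*2534474684137526739000+6855064482242755179765=42337710060168129525765 · T[30,15]:15*689692892575539953400+2534474684137526739000=12879868072770626040000 · T[30,16]:16*140694950355081071520+689692892575539953400=2940812098256837097720 · T[30,17]:17*21818248085373723570+140694950355081071520=511605167806434372210
Read S(30,14) = 42337710060168129525765, S(30,15) = 12879868072770626040000, S(30,16) = 2940812098256837097720, S(30,17) = 511605167806434372210.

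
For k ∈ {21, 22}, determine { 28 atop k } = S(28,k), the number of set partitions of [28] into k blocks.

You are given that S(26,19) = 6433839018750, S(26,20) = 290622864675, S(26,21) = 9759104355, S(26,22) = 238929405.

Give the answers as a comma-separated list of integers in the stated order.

row 27: T[27][20]=20·290622864675+6433839018750=12246296312250  T[27][21]=21·9759104355+290622864675=495564056130  T[27][22]=22·238929405+9759104355=15015551265
row 28: T[28][21]=21·495564056130+12246296312250=22653141490980  T[28][22]=22·15015551265+495564056130=825906183960
Read S(28,21) = 22653141490980, S(28,22) = 825906183960.

22653141490980, 825906183960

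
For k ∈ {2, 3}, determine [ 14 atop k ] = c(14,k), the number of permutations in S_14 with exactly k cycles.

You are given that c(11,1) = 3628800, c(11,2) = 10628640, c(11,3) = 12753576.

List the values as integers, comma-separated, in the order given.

19802759040, 26596717056

[12] T[12,1]:11*3628800+0=39916800 · T[12,2]:11*10628640+3628800=120543840 · T[12,3]:11*12753576+10628640=150917976
[13] T[13,1]:12*39916800+0=479001600 · T[13,2]:12*120543840+39916800=1486442880 · T[13,3]:12*150917976+120543840=1931559552
[14] T[14,2]:13*1486442880+479001600=19802759040 · T[14,3]:13*1931559552+1486442880=26596717056
Read c(14,2) = 19802759040, c(14,3) = 26596717056.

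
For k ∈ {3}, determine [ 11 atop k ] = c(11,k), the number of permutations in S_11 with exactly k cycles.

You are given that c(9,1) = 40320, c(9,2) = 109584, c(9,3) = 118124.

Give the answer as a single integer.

[10] T[10,2]:9*109584+40320=1026576 · T[10,3]:9*118124+109584=1172700
[11] T[11,3]:10*1172700+1026576=12753576
Read c(11,3) = 12753576.

12753576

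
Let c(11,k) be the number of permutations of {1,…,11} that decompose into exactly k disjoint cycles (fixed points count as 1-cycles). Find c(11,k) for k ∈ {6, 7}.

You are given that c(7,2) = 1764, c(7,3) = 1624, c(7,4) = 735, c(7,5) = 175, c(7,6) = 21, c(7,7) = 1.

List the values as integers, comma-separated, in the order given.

@8  (8,3):1624·7+1764→13132, (8,4):735·7+1624→6769, (8,5):175·7+735→1960, (8,6):21·7+175→322, (8,7):1·7+21→28
@9  (9,4):6769·8+13132→67284, (9,5):1960·8+6769→22449, (9,6):322·8+1960→4536, (9,7):28·8+322→546
@10  (10,5):22449·9+67284→269325, (10,6):4536·9+22449→63273, (10,7):546·9+4536→9450
@11  (11,6):63273·10+269325→902055, (11,7):9450·10+63273→157773
Read c(11,6) = 902055, c(11,7) = 157773.

902055, 157773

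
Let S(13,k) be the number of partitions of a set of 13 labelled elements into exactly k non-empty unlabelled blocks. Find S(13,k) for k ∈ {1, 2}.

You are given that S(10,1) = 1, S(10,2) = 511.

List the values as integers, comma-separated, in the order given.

1, 4095

r11: T_11,1=1×1+0=1; T_11,2=2×511+1=1023
r12: T_12,1=1×1+0=1; T_12,2=2×1023+1=2047
r13: T_13,1=1×1+0=1; T_13,2=2×2047+1=4095
Read S(13,1) = 1, S(13,2) = 4095.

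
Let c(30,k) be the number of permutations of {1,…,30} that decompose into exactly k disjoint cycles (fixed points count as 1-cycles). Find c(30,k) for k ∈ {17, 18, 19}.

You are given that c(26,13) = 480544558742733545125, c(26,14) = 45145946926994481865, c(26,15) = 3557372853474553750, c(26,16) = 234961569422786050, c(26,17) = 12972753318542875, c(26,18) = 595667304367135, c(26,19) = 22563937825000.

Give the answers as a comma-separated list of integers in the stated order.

row 27: T[27][14]=26·45145946926994481865+480544558742733545125=1654339178844590073615  T[27][15]=26·3557372853474553750+45145946926994481865=137637641117332879365  T[27][16]=26·234961569422786050+3557372853474553750=9666373658466991050  T[27][17]=26·12972753318542875+234961569422786050=572253155704900800  T[27][18]=26·595667304367135+12972753318542875=28460103232088385  T[27][19]=26·22563937825000+595667304367135=1182329687817135
row 28: T[28][15]=27·137637641117332879365+1654339178844590073615=5370555489012577816470  T[28][16]=27·9666373658466991050+137637641117332879365=398629729895941637715  T[28][17]=27·572253155704900800+9666373658466991050=25117208862499312650  T[28][18]=27·28460103232088385+572253155704900800=1340675942971287195  T[28][19]=27·1182329687817135+28460103232088385=60383004803151030
row 29: T[29][16]=28·398629729895941637715+5370555489012577816470=16532187926098943672490  T[29][17]=28·25117208862499312650+398629729895941637715=1101911578045922391915  T[29][18]=28·1340675942971287195+25117208862499312650=62656135265695354110  T[29][19]=28·60383004803151030+1340675942971287195=3031400077459516035
row 30: T[30][17]=29·1101911578045922391915+16532187926098943672490=48487623689430693038025  T[30][18]=29·62656135265695354110+1101911578045922391915=2918939500751087661105  T[30][19]=29·3031400077459516035+62656135265695354110=150566737512021319125
Read c(30,17) = 48487623689430693038025, c(30,18) = 2918939500751087661105, c(30,19) = 150566737512021319125.

48487623689430693038025, 2918939500751087661105, 150566737512021319125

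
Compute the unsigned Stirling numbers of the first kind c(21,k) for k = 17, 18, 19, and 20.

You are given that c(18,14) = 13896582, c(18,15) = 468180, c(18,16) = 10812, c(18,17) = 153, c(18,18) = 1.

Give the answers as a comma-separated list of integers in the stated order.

row 19: T[19][15]=18·468180+13896582=22323822  T[19][16]=18·10812+468180=662796  T[19][17]=18·153+10812=13566  T[19][18]=18·1+153=171  T[19][19]=18·0+1=1
row 20: T[20][16]=19·662796+22323822=34916946  T[20][17]=19·13566+662796=920550  T[20][18]=19·171+13566=16815  T[20][19]=19·1+171=190  T[20][20]=19·0+1=1
row 21: T[21][17]=20·920550+34916946=53327946  T[21][18]=20·16815+920550=1256850  T[21][19]=20·190+16815=20615  T[21][20]=20·1+190=210
Read c(21,17) = 53327946, c(21,18) = 1256850, c(21,19) = 20615, c(21,20) = 210.

53327946, 1256850, 20615, 210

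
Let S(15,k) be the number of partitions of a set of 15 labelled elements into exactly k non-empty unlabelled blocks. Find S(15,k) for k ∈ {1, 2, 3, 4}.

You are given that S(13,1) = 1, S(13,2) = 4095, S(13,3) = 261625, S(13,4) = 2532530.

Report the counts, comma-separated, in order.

r14: T_14,1=1×1+0=1; T_14,2=2×4095+1=8191; T_14,3=3×261625+4095=788970; T_14,4=4×2532530+261625=10391745
r15: T_15,1=1×1+0=1; T_15,2=2×8191+1=16383; T_15,3=3×788970+8191=2375101; T_15,4=4×10391745+788970=42355950
Read S(15,1) = 1, S(15,2) = 16383, S(15,3) = 2375101, S(15,4) = 42355950.

1, 16383, 2375101, 42355950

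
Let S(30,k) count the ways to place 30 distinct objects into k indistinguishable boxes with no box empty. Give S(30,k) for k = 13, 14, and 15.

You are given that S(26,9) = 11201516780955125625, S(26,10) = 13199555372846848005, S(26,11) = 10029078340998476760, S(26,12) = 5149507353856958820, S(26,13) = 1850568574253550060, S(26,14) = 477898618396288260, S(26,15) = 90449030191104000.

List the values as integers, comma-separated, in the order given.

102442517922081938561415, 42337710060168129525765, 12879868072770626040000

row 27: T[27][10]=10·13199555372846848005+11201516780955125625=143197070509423605675  T[27][11]=11·10029078340998476760+13199555372846848005=123519417123830092365  T[27][12]=12·5149507353856958820+10029078340998476760=71823166587281982600  T[27][13]=13·1850568574253550060+5149507353856958820=29206898819153109600  T[27][14]=14·477898618396288260+1850568574253550060=8541149231801585700  T[27][15]=15·90449030191104000+477898618396288260=1834634071262848260
row 28: T[28][11]=11·123519417123830092365+143197070509423605675=1501910658871554621690  T[28][12]=12·71823166587281982600+123519417123830092365=985397416171213883565  T[28][13]=13·29206898819153109600+71823166587281982600=451512851236272407400  T[28][14]=14·8541149231801585700+29206898819153109600=148782988064375309400  T[28][15]=15·1834634071262848260+8541149231801585700=36060660300744309600
row 29: T[29][12]=12·985397416171213883565+1501910658871554621690=13326679652926121224470  T[29][13]=13·451512851236272407400+985397416171213883565=6855064482242755179765  T[29][14]=14·148782988064375309400+451512851236272407400=2534474684137526739000  T[29][15]=15·36060660300744309600+148782988064375309400=689692892575539953400
row 30: T[30][13]=13·6855064482242755179765+13326679652926121224470=102442517922081938561415  T[30][14]=14·2534474684137526739000+6855064482242755179765=42337710060168129525765  T[30][15]=15·689692892575539953400+2534474684137526739000=12879868072770626040000
Read S(30,13) = 102442517922081938561415, S(30,14) = 42337710060168129525765, S(30,15) = 12879868072770626040000.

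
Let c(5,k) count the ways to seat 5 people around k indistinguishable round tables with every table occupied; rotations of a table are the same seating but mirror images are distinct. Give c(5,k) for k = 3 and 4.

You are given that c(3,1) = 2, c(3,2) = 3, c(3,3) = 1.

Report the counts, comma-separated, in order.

r4: T_4,2=3×3+2=11; T_4,3=3×1+3=6; T_4,4=3×0+1=1
r5: T_5,3=4×6+11=35; T_5,4=4×1+6=10
Read c(5,3) = 35, c(5,4) = 10.

35, 10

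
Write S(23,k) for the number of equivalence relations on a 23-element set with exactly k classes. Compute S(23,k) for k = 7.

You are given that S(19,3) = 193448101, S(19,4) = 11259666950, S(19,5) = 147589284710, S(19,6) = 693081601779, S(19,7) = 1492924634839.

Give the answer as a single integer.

r20: T_20,4=4×11259666950+193448101=45232115901; T_20,5=5×147589284710+11259666950=749206090500; T_20,6=6×693081601779+147589284710=4306078895384; T_20,7=7×1492924634839+693081601779=11143554045652
r21: T_21,5=5×749206090500+45232115901=3791262568401; T_21,6=6×4306078895384+749206090500=26585679462804; T_21,7=7×11143554045652+4306078895384=82310957214948
r22: T_22,6=6×26585679462804+3791262568401=163305339345225; T_22,7=7×82310957214948+26585679462804=602762379967440
r23: T_23,7=7×602762379967440+163305339345225=4382641999117305
Read S(23,7) = 4382641999117305.

4382641999117305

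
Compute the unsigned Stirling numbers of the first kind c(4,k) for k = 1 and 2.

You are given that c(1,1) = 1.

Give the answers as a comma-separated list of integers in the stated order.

6, 11

i=2: T(2,1)=0+1·1=1 | T(2,2)=1+1·0=1
i=3: T(3,1)=0+2·1=2 | T(3,2)=1+2·1=3
i=4: T(4,1)=0+3·2=6 | T(4,2)=2+3·3=11
Read c(4,1) = 6, c(4,2) = 11.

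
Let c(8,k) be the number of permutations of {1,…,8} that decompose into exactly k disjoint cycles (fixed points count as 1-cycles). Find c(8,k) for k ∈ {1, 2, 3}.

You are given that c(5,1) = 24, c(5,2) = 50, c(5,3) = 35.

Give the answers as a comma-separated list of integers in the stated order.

i=6: T(6,1)=0+5·24=120 | T(6,2)=24+5·50=274 | T(6,3)=50+5·35=225
i=7: T(7,1)=0+6·120=720 | T(7,2)=120+6·274=1764 | T(7,3)=274+6·225=1624
i=8: T(8,1)=0+7·720=5040 | T(8,2)=720+7·1764=13068 | T(8,3)=1764+7·1624=13132
Read c(8,1) = 5040, c(8,2) = 13068, c(8,3) = 13132.

5040, 13068, 13132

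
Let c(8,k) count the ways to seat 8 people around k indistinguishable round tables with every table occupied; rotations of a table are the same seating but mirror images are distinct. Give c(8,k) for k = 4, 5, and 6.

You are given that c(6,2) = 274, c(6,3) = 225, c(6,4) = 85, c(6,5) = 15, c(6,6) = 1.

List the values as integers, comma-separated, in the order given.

6769, 1960, 322

i=7: T(7,3)=274+6·225=1624 | T(7,4)=225+6·85=735 | T(7,5)=85+6·15=175 | T(7,6)=15+6·1=21
i=8: T(8,4)=1624+7·735=6769 | T(8,5)=735+7·175=1960 | T(8,6)=175+7·21=322
Read c(8,4) = 6769, c(8,5) = 1960, c(8,6) = 322.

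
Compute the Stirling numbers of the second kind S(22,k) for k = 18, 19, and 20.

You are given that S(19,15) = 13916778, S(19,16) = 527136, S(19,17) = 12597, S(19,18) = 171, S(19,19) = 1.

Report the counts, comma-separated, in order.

53374629, 1389850, 23485

row 20: T[20][16]=16·527136+13916778=22350954  T[20][17]=17·12597+527136=741285  T[20][18]=18·171+12597=15675  T[20][19]=19·1+171=190  T[20][20]=20·0+1=1
row 21: T[21][17]=17·741285+22350954=34952799  T[21][18]=18·15675+741285=1023435  T[21][19]=19·190+15675=19285  T[21][20]=20·1+190=210
row 22: T[22][18]=18·1023435+34952799=53374629  T[22][19]=19·19285+1023435=1389850  T[22][20]=20·210+19285=23485
Read S(22,18) = 53374629, S(22,19) = 1389850, S(22,20) = 23485.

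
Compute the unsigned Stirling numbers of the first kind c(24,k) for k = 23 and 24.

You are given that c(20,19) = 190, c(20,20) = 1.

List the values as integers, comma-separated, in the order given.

276, 1

r21: T_21,20=20×1+190=210; T_21,21=20×0+1=1
r22: T_22,21=21×1+210=231; T_22,22=21×0+1=1
r23: T_23,22=22×1+231=253; T_23,23=22×0+1=1
r24: T_24,23=23×1+253=276; T_24,24=23×0+1=1
Read c(24,23) = 276, c(24,24) = 1.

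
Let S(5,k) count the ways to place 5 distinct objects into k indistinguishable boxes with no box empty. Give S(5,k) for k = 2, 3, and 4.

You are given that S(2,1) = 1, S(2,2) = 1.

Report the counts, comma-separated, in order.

[3] T[3,1]:1*1+0=1 · T[3,2]:2*1+1=3 · T[3,3]:3*0+1=1
[4] T[4,1]:1*1+0=1 · T[4,2]:2*3+1=7 · T[4,3]:3*1+3=6 · T[4,4]:4*0+1=1
[5] T[5,2]:2*7+1=15 · T[5,3]:3*6+7=25 · T[5,4]:4*1+6=10
Read S(5,2) = 15, S(5,3) = 25, S(5,4) = 10.

15, 25, 10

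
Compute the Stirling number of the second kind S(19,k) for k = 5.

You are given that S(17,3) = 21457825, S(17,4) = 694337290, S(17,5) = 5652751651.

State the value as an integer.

147589284710

row 18: T[18][4]=4·694337290+21457825=2798806985  T[18][5]=5·5652751651+694337290=28958095545
row 19: T[19][5]=5·28958095545+2798806985=147589284710
Read S(19,5) = 147589284710.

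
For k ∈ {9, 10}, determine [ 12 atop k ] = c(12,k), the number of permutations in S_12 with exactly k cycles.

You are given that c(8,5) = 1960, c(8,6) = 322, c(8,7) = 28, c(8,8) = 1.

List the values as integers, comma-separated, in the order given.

32670, 1925

row 9: T[9][6]=8·322+1960=4536  T[9][7]=8·28+322=546  T[9][8]=8·1+28=36  T[9][9]=8·0+1=1
row 10: T[10][7]=9·546+4536=9450  T[10][8]=9·36+546=870  T[10][9]=9·1+36=45  T[10][10]=9·0+1=1
row 11: T[11][8]=10·870+9450=18150  T[11][9]=10·45+870=1320  T[11][10]=10·1+45=55
row 12: T[12][9]=11·1320+18150=32670  T[12][10]=11·55+1320=1925
Read c(12,9) = 32670, c(12,10) = 1925.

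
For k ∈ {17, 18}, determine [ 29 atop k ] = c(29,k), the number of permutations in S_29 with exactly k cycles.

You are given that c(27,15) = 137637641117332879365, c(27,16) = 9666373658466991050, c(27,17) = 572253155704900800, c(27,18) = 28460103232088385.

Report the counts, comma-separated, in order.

i=28: T(28,16)=137637641117332879365+27·9666373658466991050=398629729895941637715 | T(28,17)=9666373658466991050+27·572253155704900800=25117208862499312650 | T(28,18)=572253155704900800+27·28460103232088385=1340675942971287195
i=29: T(29,17)=398629729895941637715+28·25117208862499312650=1101911578045922391915 | T(29,18)=25117208862499312650+28·1340675942971287195=62656135265695354110
Read c(29,17) = 1101911578045922391915, c(29,18) = 62656135265695354110.

1101911578045922391915, 62656135265695354110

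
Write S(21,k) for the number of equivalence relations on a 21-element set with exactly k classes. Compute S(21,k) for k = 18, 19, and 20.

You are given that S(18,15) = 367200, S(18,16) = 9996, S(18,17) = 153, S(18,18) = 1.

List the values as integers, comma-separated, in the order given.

1023435, 19285, 210

row 19: T[19][16]=16·9996+367200=527136  T[19][17]=17·153+9996=12597  T[19][18]=18·1+153=171  T[19][19]=19·0+1=1
row 20: T[20][17]=17·12597+527136=741285  T[20][18]=18·171+12597=15675  T[20][19]=19·1+171=190  T[20][20]=20·0+1=1
row 21: T[21][18]=18·15675+741285=1023435  T[21][19]=19·190+15675=19285  T[21][20]=20·1+190=210
Read S(21,18) = 1023435, S(21,19) = 19285, S(21,20) = 210.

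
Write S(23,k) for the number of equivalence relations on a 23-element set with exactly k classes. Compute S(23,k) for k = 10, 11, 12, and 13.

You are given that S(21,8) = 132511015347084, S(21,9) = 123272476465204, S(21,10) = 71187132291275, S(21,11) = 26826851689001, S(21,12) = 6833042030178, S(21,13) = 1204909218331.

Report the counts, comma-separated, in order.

9593401297313460, 4864251308951100, 1672162773483930, 401282560341390

row 22: T[22][9]=9·123272476465204+132511015347084=1241963303533920  T[22][10]=10·71187132291275+123272476465204=835143799377954  T[22][11]=11·26826851689001+71187132291275=366282500870286  T[22][12]=12·6833042030178+26826851689001=108823356051137  T[22][13]=13·1204909218331+6833042030178=22496861868481
row 23: T[23][10]=10·835143799377954+1241963303533920=9593401297313460  T[23][11]=11·366282500870286+835143799377954=4864251308951100  T[23][12]=12·108823356051137+366282500870286=1672162773483930  T[23][13]=13·22496861868481+108823356051137=401282560341390
Read S(23,10) = 9593401297313460, S(23,11) = 4864251308951100, S(23,12) = 1672162773483930, S(23,13) = 401282560341390.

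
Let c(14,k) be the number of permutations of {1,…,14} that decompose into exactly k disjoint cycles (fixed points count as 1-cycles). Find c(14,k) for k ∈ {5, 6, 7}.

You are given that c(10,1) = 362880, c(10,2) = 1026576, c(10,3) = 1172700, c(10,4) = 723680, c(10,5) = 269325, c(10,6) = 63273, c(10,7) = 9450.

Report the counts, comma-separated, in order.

@11  (11,2):1026576·10+362880→10628640, (11,3):1172700·10+1026576→12753576, (11,4):723680·10+1172700→8409500, (11,5):269325·10+723680→3416930, (11,6):63273·10+269325→902055, (11,7):9450·10+63273→157773
@12  (12,3):12753576·11+10628640→150917976, (12,4):8409500·11+12753576→105258076, (12,5):3416930·11+8409500→45995730, (12,6):902055·11+3416930→13339535, (12,7):157773·11+902055→2637558
@13  (13,4):105258076·12+150917976→1414014888, (13,5):45995730·12+105258076→657206836, (13,6):13339535·12+45995730→206070150, (13,7):2637558·12+13339535→44990231
@14  (14,5):657206836·13+1414014888→9957703756, (14,6):206070150·13+657206836→3336118786, (14,7):44990231·13+206070150→790943153
Read c(14,5) = 9957703756, c(14,6) = 3336118786, c(14,7) = 790943153.

9957703756, 3336118786, 790943153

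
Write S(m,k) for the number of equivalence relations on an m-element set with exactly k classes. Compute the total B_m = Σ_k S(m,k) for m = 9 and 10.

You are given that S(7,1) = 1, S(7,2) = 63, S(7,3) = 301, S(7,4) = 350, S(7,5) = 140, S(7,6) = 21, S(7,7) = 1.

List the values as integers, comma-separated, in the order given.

r8: T_8,1=1×1+0=1; T_8,2=2×63+1=127; T_8,3=3×301+63=966; T_8,4=4×350+301=1701; T_8,5=5×140+350=1050; T_8,6=6×21+140=266; T_8,7=7×1+21=28; T_8,8=8×0+1=1
r9: T_9,1=1×1+0=1; T_9,2=2×127+1=255; T_9,3=3×966+127=3025; T_9,4=4×1701+966=7770; T_9,5=5×1050+1701=6951; T_9,6=6×266+1050=2646; T_9,7=7×28+266=462; T_9,8=8×1+28=36; T_9,9=9×0+1=1
r10: T_10,1=1×1+0=1; T_10,2=2×255+1=511; T_10,3=3×3025+255=9330; T_10,4=4×7770+3025=34105; T_10,5=5×6951+7770=42525; T_10,6=6×2646+6951=22827; T_10,7=7×462+2646=5880; T_10,8=8×36+462=750; T_10,9=9×1+36=45; T_10,10=10×0+1=1
B_9 = ΣS(9,k) = 1+255+3025+7770+6951+2646+462+36+1 = 21147
B_10 = ΣS(10,k) = 1+511+9330+34105+42525+22827+5880+750+45+1 = 115975

21147, 115975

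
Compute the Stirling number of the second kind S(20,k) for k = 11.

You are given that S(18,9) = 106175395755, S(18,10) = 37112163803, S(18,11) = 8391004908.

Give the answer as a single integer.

1900842429486

[19] T[19,10]:10*37112163803+106175395755=477297033785 · T[19,11]:11*8391004908+37112163803=129413217791
[20] T[20,11]:11*129413217791+477297033785=1900842429486
Read S(20,11) = 1900842429486.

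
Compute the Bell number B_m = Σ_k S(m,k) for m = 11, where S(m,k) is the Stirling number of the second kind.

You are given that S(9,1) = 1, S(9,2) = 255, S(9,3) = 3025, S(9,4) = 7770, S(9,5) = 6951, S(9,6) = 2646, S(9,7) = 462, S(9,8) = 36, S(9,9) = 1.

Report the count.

@10  (10,1):1·1+0→1, (10,2):255·2+1→511, (10,3):3025·3+255→9330, (10,4):7770·4+3025→34105, (10,5):6951·5+7770→42525, (10,6):2646·6+6951→22827, (10,7):462·7+2646→5880, (10,8):36·8+462→750, (10,9):1·9+36→45, (10,10):0·10+1→1
@11  (11,1):1·1+0→1, (11,2):511·2+1→1023, (11,3):9330·3+511→28501, (11,4):34105·4+9330→145750, (11,5):42525·5+34105→246730, (11,6):22827·6+42525→179487, (11,7):5880·7+22827→63987, (11,8):750·8+5880→11880, (11,9):45·9+750→1155, (11,10):1·10+45→55, (11,11):0·11+1→1
B_11 = ΣS(11,k) = 1+1023+28501+145750+246730+179487+63987+11880+1155+55+1 = 678570

678570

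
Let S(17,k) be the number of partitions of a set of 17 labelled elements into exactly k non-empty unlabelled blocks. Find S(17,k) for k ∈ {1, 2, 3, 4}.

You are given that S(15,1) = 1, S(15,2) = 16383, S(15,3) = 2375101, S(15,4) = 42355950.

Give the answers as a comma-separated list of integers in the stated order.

1, 65535, 21457825, 694337290

i=16: T(16,1)=0+1·1=1 | T(16,2)=1+2·16383=32767 | T(16,3)=16383+3·2375101=7141686 | T(16,4)=2375101+4·42355950=171798901
i=17: T(17,1)=0+1·1=1 | T(17,2)=1+2·32767=65535 | T(17,3)=32767+3·7141686=21457825 | T(17,4)=7141686+4·171798901=694337290
Read S(17,1) = 1, S(17,2) = 65535, S(17,3) = 21457825, S(17,4) = 694337290.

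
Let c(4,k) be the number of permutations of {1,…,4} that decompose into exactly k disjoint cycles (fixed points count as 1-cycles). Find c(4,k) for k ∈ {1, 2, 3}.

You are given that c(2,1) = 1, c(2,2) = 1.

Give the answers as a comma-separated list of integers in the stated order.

row 3: T[3][1]=2·1+0=2  T[3][2]=2·1+1=3  T[3][3]=2·0+1=1
row 4: T[4][1]=3·2+0=6  T[4][2]=3·3+2=11  T[4][3]=3·1+3=6
Read c(4,1) = 6, c(4,2) = 11, c(4,3) = 6.

6, 11, 6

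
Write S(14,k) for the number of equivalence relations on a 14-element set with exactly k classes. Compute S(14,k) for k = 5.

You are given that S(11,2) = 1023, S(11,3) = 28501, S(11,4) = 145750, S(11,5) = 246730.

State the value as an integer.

row 12: T[12][3]=3·28501+1023=86526  T[12][4]=4·145750+28501=611501  T[12][5]=5·246730+145750=1379400
row 13: T[13][4]=4·611501+86526=2532530  T[13][5]=5·1379400+611501=7508501
row 14: T[14][5]=5·7508501+2532530=40075035
Read S(14,5) = 40075035.

40075035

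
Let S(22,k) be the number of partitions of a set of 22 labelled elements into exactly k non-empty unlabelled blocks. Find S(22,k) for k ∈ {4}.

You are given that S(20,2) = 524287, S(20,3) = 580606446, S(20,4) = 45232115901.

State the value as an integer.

727778623825

row 21: T[21][3]=3·580606446+524287=1742343625  T[21][4]=4·45232115901+580606446=181509070050
row 22: T[22][4]=4·181509070050+1742343625=727778623825
Read S(22,4) = 727778623825.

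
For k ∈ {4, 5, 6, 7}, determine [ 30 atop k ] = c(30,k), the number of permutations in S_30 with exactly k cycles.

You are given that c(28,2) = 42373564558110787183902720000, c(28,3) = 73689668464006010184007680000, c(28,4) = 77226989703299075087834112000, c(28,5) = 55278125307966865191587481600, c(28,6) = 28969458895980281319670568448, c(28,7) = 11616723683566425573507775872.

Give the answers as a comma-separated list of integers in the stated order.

66951000306085302338993639424000, 49361465831621147825759587123200, 26751280755793398822580822142976, 11139316913434780466101123891200

[29] T[29,3]:28*73689668464006010184007680000+42373564558110787183902720000=2105684281550279072336117760000 · T[29,4]:28*77226989703299075087834112000+73689668464006010184007680000=2236045380156380112643362816000 · T[29,5]:28*55278125307966865191587481600+77226989703299075087834112000=1625014498326371300452283596800 · T[29,6]:28*28969458895980281319670568448+55278125307966865191587481600=866422974395414742142363398144 · T[29,7]:28*11616723683566425573507775872+28969458895980281319670568448=354237722035840197377888292864
[30] T[30,4]:29*2236045380156380112643362816000+2105684281550279072336117760000=66951000306085302338993639424000 · T[30,5]:29*1625014498326371300452283596800+2236045380156380112643362816000=49361465831621147825759587123200 · T[30,6]:29*866422974395414742142363398144+1625014498326371300452283596800=26751280755793398822580822142976 · T[30,7]:29*354237722035840197377888292864+866422974395414742142363398144=11139316913434780466101123891200
Read c(30,4) = 66951000306085302338993639424000, c(30,5) = 49361465831621147825759587123200, c(30,6) = 26751280755793398822580822142976, c(30,7) = 11139316913434780466101123891200.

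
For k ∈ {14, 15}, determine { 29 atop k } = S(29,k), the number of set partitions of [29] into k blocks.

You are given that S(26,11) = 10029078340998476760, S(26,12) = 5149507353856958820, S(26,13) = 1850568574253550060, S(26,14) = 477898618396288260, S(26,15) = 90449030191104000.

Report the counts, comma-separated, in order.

2534474684137526739000, 689692892575539953400

@27  (27,12):5149507353856958820·12+10029078340998476760→71823166587281982600, (27,13):1850568574253550060·13+5149507353856958820→29206898819153109600, (27,14):477898618396288260·14+1850568574253550060→8541149231801585700, (27,15):90449030191104000·15+477898618396288260→1834634071262848260
@28  (28,13):29206898819153109600·13+71823166587281982600→451512851236272407400, (28,14):8541149231801585700·14+29206898819153109600→148782988064375309400, (28,15):1834634071262848260·15+8541149231801585700→36060660300744309600
@29  (29,14):148782988064375309400·14+451512851236272407400→2534474684137526739000, (29,15):36060660300744309600·15+148782988064375309400→689692892575539953400
Read S(29,14) = 2534474684137526739000, S(29,15) = 689692892575539953400.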